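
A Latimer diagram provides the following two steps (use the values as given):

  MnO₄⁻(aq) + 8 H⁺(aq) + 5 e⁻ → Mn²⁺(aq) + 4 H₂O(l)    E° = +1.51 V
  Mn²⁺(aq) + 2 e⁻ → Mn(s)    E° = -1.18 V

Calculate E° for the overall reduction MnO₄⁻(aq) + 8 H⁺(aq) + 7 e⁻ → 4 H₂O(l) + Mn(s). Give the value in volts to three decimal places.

Standard free energies of sequential steps add: ΔG°₃ = ΔG°₁ + ΔG°₂, so n₃E°₃ = n₁E°₁ + n₂E°₂.
E°₃ = (5×+1.51 + 2×-1.18) / 7 = (+5.190) / 7 = +0.741 V.

+0.741 V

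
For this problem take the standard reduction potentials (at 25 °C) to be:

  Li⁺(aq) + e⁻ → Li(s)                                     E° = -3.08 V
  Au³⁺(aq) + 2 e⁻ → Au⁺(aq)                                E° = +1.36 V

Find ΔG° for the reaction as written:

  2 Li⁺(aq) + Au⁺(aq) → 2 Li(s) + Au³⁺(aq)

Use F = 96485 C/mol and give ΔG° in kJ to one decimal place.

+856.8 kJ

As written, Li⁺/Li is reduced (cathode) and Au³⁺/Au⁺ is oxidised (anode), so E°cell = (-3.08) − (+1.36) = -4.44 V.
Balancing electrons gives n = 2.
ΔG° = −nFE° = −(2)(96485)(-4.44) = 856,787 J = +856.8 kJ.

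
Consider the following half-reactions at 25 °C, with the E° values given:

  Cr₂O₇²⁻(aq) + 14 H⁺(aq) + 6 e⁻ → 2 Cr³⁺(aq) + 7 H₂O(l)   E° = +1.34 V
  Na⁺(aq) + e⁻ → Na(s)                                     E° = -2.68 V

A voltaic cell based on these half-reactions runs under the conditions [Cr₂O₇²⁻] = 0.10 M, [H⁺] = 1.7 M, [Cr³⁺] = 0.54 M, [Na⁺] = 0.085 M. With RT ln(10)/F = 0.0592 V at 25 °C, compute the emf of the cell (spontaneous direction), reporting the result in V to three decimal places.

+4.111 V

Cr₂O₇²⁻/Cr³⁺ is the cathode (higher E°), Na⁺/Na the anode: E°cell = +1.34 − (-2.68) = +4.02 V, n = 6.
Overall: Cr₂O₇²⁻(aq) + 14 H⁺(aq) + 6 Na(s) → 2 Cr³⁺(aq) + 7 H₂O(l) + 6 Na⁺(aq)
Q = [Cr³⁺]^2·[Na⁺]^6 / ([Cr₂O₇²⁻]·[H⁺]^14); log Q = -9.185.
E = E° − (0.0592/n) log Q = +4.02 − (0.0592/6)(-9.185) = +4.111 V.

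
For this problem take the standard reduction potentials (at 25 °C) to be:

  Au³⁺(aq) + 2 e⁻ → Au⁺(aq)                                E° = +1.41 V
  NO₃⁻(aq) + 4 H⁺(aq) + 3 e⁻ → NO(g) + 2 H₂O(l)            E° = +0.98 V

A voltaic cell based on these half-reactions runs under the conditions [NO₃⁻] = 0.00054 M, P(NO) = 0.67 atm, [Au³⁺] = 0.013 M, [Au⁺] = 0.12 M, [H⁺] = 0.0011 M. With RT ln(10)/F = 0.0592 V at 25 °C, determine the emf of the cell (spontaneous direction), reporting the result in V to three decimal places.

+0.696 V

Au³⁺/Au⁺ is the cathode (higher E°), NO₃⁻/NO the anode: E°cell = +1.41 − (+0.98) = +0.43 V, n = 6.
Overall: 3 Au³⁺(aq) + 2 NO(g) + 4 H₂O(l) → 3 Au⁺(aq) + 2 NO₃⁻(aq) + 8 H⁺(aq)
Q = [Au⁺]^3·[NO₃⁻]^2·[H⁺]^8 / ([Au³⁺]^3·P(NO)^2); log Q = -26.961.
E = E° − (0.0592/n) log Q = +0.43 − (0.0592/6)(-26.961) = +0.696 V.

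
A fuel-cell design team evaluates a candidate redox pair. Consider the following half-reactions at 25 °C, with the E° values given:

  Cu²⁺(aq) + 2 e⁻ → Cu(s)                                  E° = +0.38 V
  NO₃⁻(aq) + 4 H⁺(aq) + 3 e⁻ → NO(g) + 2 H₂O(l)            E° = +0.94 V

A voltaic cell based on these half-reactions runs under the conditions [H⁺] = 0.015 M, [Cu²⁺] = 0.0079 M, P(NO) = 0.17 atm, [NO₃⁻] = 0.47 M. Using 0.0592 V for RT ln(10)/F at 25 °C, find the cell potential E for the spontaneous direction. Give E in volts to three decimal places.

+0.487 V

NO₃⁻/NO is the cathode (higher E°), Cu²⁺/Cu the anode: E°cell = +0.94 − (+0.38) = +0.56 V, n = 6.
Overall: 2 NO₃⁻(aq) + 8 H⁺(aq) + 3 Cu(s) → 2 NO(g) + 4 H₂O(l) + 3 Cu²⁺(aq)
Q = P(NO)^2·[Cu²⁺]^3 / ([NO₃⁻]^2·[H⁺]^8); log Q = 7.401.
E = E° − (0.0592/n) log Q = +0.56 − (0.0592/6)(7.401) = +0.487 V.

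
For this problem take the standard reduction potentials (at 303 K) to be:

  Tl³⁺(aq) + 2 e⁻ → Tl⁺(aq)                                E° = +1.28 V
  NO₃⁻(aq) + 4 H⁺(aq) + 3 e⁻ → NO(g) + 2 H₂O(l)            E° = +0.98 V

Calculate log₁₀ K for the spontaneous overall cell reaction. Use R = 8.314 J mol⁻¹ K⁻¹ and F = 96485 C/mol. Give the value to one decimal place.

Cathode: Tl³⁺/Tl⁺; anode: NO₃⁻/NO. E°cell = (+1.28) − (+0.98) = +0.30 V, with n = 6.
ΔG° = −nFE° = −RT ln K, so ln K = nFE°/(RT) = (6)(96485)(+0.30) / ((8.314)(303)) = 68.941.
log₁₀ K = 68.941 / ln 10 = 29.9.

29.9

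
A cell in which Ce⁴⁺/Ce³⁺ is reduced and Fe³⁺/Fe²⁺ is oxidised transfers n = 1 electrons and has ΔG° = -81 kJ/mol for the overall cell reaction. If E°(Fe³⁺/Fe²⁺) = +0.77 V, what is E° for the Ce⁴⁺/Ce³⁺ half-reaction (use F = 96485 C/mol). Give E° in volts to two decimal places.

+1.61 V

E°cell = −ΔG°/(nF) = −(-81×10³)/((1)(96485)) = +0.840 V.
Since Ce⁴⁺/Ce³⁺ is the cathode and Fe³⁺/Fe²⁺ the anode, E°cell = E°(Ce⁴⁺/Ce³⁺) − E°(Fe³⁺/Fe²⁺).
So E°(Ce⁴⁺/Ce³⁺) = E°cell + E°(Fe³⁺/Fe²⁺) = +0.840 + (+0.77) = +1.61 V.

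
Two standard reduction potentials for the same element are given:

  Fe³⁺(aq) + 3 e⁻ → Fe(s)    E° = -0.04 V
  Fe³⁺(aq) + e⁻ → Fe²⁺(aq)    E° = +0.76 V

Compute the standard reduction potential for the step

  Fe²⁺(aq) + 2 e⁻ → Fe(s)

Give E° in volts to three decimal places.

-0.440 V

Sequential free energies add, so n₃E°₃ = n₁E°₁ + n₂E°₂.
With n₃ = 3, and the known step contributing 1×(+0.76) V, the unknown satisfies 2·E° = 3×(-0.04) − 1×(+0.76) = -0.880.
E° = -0.880 / 2 = -0.440 V.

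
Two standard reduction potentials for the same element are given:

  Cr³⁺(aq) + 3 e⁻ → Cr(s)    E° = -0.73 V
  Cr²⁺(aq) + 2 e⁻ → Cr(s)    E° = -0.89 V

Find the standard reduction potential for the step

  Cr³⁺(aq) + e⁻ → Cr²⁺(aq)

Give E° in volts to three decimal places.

-0.410 V

Sequential free energies add, so n₃E°₃ = n₁E°₁ + n₂E°₂.
With n₃ = 3, and the known step contributing 2×(-0.89) V, the unknown satisfies 1·E° = 3×(-0.73) − 2×(-0.89) = -0.410.
E° = -0.410 / 1 = -0.410 V.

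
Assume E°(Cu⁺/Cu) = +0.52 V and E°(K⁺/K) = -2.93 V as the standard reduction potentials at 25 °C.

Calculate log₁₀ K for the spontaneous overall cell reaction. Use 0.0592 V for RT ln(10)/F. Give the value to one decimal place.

Cathode: Cu⁺/Cu; anode: K⁺/K. E°cell = +3.45 V, n = 1.
log K = nE°cell / 0.0592 = (1)(+3.45) / 0.0592 = 58.3.

58.3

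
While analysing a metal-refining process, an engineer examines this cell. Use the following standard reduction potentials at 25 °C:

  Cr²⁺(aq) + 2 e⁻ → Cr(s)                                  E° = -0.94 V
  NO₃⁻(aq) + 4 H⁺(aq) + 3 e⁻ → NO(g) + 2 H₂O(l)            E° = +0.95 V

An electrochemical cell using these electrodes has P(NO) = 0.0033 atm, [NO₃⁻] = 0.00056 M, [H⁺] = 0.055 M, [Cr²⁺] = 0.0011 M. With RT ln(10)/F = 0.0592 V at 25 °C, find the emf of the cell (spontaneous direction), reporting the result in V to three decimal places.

NO₃⁻/NO is the cathode (higher E°), Cr²⁺/Cr the anode: E°cell = +0.95 − (-0.94) = +1.89 V, n = 6.
Overall: 2 NO₃⁻(aq) + 8 H⁺(aq) + 3 Cr(s) → 2 NO(g) + 4 H₂O(l) + 3 Cr²⁺(aq)
Q = P(NO)^2·[Cr²⁺]^3 / ([NO₃⁻]^2·[H⁺]^8); log Q = 2.742.
E = E° − (0.0592/n) log Q = +1.89 − (0.0592/6)(2.742) = +1.863 V.

+1.863 V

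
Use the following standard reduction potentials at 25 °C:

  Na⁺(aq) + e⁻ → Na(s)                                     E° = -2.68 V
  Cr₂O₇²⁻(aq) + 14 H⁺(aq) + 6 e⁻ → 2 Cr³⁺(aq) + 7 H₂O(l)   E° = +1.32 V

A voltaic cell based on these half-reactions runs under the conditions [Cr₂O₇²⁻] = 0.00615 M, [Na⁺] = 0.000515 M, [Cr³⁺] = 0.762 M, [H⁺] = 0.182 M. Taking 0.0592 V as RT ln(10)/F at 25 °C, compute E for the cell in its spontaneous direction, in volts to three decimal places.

+4.073 V

Cr₂O₇²⁻/Cr³⁺ is the cathode (higher E°), Na⁺/Na the anode: E°cell = +1.32 − (-2.68) = +4.00 V, n = 6.
Overall: Cr₂O₇²⁻(aq) + 14 H⁺(aq) + 6 Na(s) → 2 Cr³⁺(aq) + 7 H₂O(l) + 6 Na⁺(aq)
Q = [Cr³⁺]^2·[Na⁺]^6 / ([Cr₂O₇²⁻]·[H⁺]^14); log Q = -7.395.
E = E° − (0.0592/n) log Q = +4.00 − (0.0592/6)(-7.395) = +4.073 V.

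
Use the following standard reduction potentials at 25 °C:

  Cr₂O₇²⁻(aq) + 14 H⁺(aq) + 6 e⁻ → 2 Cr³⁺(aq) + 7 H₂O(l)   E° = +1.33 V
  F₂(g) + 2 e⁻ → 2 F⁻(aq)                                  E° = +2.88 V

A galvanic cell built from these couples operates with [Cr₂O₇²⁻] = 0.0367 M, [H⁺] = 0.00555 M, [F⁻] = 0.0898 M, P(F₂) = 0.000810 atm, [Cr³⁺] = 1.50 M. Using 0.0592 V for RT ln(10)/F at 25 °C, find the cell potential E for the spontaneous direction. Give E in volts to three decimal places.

+1.850 V

F₂/F⁻ is the cathode (higher E°), Cr₂O₇²⁻/Cr³⁺ the anode: E°cell = +2.88 − (+1.33) = +1.55 V, n = 6.
Overall: 3 F₂(g) + 2 Cr³⁺(aq) + 7 H₂O(l) → 6 F⁻(aq) + Cr₂O₇²⁻(aq) + 14 H⁺(aq)
Q = [F⁻]^6·[Cr₂O₇²⁻]·[H⁺]^14 / (P(F₂)^3·[Cr³⁺]^2); log Q = -30.373.
E = E° − (0.0592/n) log Q = +1.55 − (0.0592/6)(-30.373) = +1.850 V.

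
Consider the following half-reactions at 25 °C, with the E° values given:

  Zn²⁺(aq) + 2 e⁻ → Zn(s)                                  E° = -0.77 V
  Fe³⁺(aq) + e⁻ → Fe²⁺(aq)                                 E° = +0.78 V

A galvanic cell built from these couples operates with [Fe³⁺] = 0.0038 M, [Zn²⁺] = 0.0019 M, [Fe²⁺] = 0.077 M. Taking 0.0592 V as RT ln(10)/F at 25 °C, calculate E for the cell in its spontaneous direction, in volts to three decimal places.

+1.553 V

Fe³⁺/Fe²⁺ is the cathode (higher E°), Zn²⁺/Zn the anode: E°cell = +0.78 − (-0.77) = +1.55 V, n = 2.
Overall: 2 Fe³⁺(aq) + Zn(s) → 2 Fe²⁺(aq) + Zn²⁺(aq)
Q = [Fe²⁺]^2·[Zn²⁺] / ([Fe³⁺]^2); log Q = -0.108.
E = E° − (0.0592/n) log Q = +1.55 − (0.0592/2)(-0.108) = +1.553 V.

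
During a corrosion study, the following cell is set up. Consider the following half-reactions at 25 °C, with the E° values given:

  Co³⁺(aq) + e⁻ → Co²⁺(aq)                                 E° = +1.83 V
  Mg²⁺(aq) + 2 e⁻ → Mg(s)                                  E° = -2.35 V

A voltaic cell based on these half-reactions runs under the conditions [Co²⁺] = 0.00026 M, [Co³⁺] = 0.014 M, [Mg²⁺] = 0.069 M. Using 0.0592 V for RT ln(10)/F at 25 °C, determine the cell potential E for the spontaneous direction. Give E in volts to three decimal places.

+4.317 V

Co³⁺/Co²⁺ is the cathode (higher E°), Mg²⁺/Mg the anode: E°cell = +1.83 − (-2.35) = +4.18 V, n = 2.
Overall: 2 Co³⁺(aq) + Mg(s) → 2 Co²⁺(aq) + Mg²⁺(aq)
Q = [Co²⁺]^2·[Mg²⁺] / ([Co³⁺]^2); log Q = -4.623.
E = E° − (0.0592/n) log Q = +4.18 − (0.0592/2)(-4.623) = +4.317 V.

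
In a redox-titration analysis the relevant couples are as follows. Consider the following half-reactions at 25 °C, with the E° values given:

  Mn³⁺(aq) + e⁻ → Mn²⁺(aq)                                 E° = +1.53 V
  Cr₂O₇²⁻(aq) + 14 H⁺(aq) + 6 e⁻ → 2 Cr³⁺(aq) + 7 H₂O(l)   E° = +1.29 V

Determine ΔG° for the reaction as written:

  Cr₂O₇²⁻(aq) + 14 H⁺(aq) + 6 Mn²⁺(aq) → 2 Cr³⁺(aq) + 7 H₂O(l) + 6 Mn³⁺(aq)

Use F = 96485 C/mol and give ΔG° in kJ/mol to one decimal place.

+138.9 kJ/mol

As written, Cr₂O₇²⁻/Cr³⁺ is reduced (cathode) and Mn³⁺/Mn²⁺ is oxidised (anode), so E°cell = (+1.29) − (+1.53) = -0.24 V.
Balancing electrons gives n = 6.
ΔG° = −nFE° = −(6)(96485)(-0.24) = 138,938 J = +138.9 kJ/mol.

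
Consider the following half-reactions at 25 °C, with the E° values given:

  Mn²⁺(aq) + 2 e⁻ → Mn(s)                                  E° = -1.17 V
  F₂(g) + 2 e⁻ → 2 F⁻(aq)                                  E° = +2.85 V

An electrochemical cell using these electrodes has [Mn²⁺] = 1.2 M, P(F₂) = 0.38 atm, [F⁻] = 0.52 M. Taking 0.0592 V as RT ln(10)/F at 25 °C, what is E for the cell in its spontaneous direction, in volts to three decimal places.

F₂/F⁻ is the cathode (higher E°), Mn²⁺/Mn the anode: E°cell = +2.85 − (-1.17) = +4.02 V, n = 2.
Overall: F₂(g) + Mn(s) → 2 F⁻(aq) + Mn²⁺(aq)
Q = [F⁻]^2·[Mn²⁺] / (P(F₂)); log Q = -0.069.
E = E° − (0.0592/n) log Q = +4.02 − (0.0592/2)(-0.069) = +4.022 V.

+4.022 V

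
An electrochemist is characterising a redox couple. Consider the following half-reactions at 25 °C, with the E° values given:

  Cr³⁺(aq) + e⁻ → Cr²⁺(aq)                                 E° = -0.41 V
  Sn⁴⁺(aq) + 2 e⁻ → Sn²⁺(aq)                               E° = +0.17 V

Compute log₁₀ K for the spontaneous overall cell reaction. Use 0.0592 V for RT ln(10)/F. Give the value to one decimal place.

19.6

Cathode: Sn⁴⁺/Sn²⁺; anode: Cr³⁺/Cr²⁺. E°cell = +0.58 V, n = 2.
log K = nE°cell / 0.0592 = (2)(+0.58) / 0.0592 = 19.6.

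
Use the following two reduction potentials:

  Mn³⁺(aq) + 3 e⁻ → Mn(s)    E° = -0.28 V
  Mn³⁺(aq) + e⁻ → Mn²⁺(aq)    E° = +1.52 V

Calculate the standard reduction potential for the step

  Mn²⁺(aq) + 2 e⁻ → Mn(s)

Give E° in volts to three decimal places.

Sequential free energies add, so n₃E°₃ = n₁E°₁ + n₂E°₂.
With n₃ = 3, and the known step contributing 1×(+1.52) V, the unknown satisfies 2·E° = 3×(-0.28) − 1×(+1.52) = -2.360.
E° = -2.360 / 2 = -1.180 V.

-1.180 V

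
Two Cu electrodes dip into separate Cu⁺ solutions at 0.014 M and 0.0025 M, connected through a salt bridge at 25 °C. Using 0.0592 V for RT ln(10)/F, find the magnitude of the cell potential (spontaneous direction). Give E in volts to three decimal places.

For a concentration cell E°cell = 0. The 0.014 M side is the cathode (reduction is favoured where [Cu⁺] is higher).
With n = 1, E = −(0.0592/1) log([Cu⁺]ₐₙ/[Cu⁺]꜀ₐₜ) = −(0.0592/1) log(0.0025/0.014) = −(0.0592/1)(-0.748) = +0.044 V.

+0.044 V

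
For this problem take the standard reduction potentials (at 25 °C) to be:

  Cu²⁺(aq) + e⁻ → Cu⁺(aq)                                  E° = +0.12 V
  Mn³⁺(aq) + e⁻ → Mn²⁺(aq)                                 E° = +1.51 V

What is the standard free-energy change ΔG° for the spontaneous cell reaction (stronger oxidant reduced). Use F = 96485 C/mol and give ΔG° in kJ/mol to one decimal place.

Mn³⁺/Mn²⁺ (E° = +1.51 V) is the cathode; Cu²⁺/Cu⁺ (E° = +0.12 V) is the anode, so E°cell = +1.39 V.
Balancing electrons gives n = 1 (lcm of 1 and 1).
ΔG° = −nFE° = −(1)(96485)(+1.39) = -134,114 J = -134.1 kJ/mol.

-134.1 kJ/mol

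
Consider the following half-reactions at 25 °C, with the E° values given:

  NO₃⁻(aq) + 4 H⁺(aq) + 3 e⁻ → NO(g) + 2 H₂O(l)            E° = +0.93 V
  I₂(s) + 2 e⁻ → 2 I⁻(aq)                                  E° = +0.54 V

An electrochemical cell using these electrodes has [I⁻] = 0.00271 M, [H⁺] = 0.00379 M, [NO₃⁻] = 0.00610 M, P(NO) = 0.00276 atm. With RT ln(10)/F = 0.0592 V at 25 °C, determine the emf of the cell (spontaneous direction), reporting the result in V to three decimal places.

NO₃⁻/NO is the cathode (higher E°), I₂/I⁻ the anode: E°cell = +0.93 − (+0.54) = +0.39 V, n = 6.
Overall: 2 NO₃⁻(aq) + 8 H⁺(aq) + 6 I⁻(aq) → 2 NO(g) + 4 H₂O(l) + 3 I₂(s)
Q = P(NO)^2 / ([NO₃⁻]^2·[H⁺]^8·[I⁻]^6); log Q = 34.084.
E = E° − (0.0592/n) log Q = +0.39 − (0.0592/6)(34.084) = +0.054 V.

+0.054 V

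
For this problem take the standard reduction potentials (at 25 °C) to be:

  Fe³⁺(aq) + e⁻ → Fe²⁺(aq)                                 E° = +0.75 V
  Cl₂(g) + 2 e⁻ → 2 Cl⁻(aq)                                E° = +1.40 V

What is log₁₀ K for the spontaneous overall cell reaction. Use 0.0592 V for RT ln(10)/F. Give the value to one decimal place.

Cathode: Cl₂/Cl⁻; anode: Fe³⁺/Fe²⁺. E°cell = +0.65 V, n = 2.
log K = nE°cell / 0.0592 = (2)(+0.65) / 0.0592 = 22.0.

22.0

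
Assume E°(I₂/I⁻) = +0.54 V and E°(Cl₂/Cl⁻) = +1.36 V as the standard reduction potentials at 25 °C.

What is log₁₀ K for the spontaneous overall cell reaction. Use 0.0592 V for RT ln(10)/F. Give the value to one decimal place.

Cathode: Cl₂/Cl⁻; anode: I₂/I⁻. E°cell = +0.82 V, n = 2.
log K = nE°cell / 0.0592 = (2)(+0.82) / 0.0592 = 27.7.

27.7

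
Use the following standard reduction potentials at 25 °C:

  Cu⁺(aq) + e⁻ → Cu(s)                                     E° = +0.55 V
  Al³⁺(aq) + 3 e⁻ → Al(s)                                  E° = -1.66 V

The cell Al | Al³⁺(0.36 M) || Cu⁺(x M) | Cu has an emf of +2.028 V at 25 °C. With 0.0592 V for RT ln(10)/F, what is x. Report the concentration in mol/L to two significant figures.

0.00060 M

Cu⁺/Cu is the cathode, Al³⁺/Al the anode: E°cell = +2.21 V, n = 3.
Overall reaction: 3 Cu⁺(aq) + Al(s) → 3 Cu(s) + Al³⁺(aq); Q = [Al³⁺]^1/[Cu⁺]^3.
From E = E° − (0.0592/n) log Q: log Q = (E° − E)·n/0.0592 = (+2.21 − (+2.028))·3/0.0592 = 9.2230.
So 3·log[Cu⁺] = 1·log(0.36) − log Q = -0.4437 − (9.2230) = -9.6667; log[Cu⁺] = -9.6667 / 3 = -3.2222; [Cu⁺] = 10^(-3.2222) ≈ 0.00060 M.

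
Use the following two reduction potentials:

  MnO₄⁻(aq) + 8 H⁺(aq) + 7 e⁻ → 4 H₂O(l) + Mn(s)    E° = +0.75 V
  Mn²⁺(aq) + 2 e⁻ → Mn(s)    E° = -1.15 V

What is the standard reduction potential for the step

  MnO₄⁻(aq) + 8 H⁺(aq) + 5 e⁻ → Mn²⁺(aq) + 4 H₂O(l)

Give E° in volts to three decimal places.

Sequential free energies add, so n₃E°₃ = n₁E°₁ + n₂E°₂.
With n₃ = 7, and the known step contributing 2×(-1.15) V, the unknown satisfies 5·E° = 7×(+0.75) − 2×(-1.15) = +7.550.
E° = +7.550 / 5 = +1.510 V.

+1.510 V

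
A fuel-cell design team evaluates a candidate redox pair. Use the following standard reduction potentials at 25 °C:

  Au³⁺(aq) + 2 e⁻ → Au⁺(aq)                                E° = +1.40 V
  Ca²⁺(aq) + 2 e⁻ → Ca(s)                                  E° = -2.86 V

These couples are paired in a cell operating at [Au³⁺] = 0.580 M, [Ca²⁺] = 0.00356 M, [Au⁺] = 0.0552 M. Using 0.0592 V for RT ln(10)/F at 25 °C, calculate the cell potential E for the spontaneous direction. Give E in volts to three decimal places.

+4.363 V

Au³⁺/Au⁺ is the cathode (higher E°), Ca²⁺/Ca the anode: E°cell = +1.40 − (-2.86) = +4.26 V, n = 2.
Overall: Au³⁺(aq) + Ca(s) → Au⁺(aq) + Ca²⁺(aq)
Q = [Au⁺]·[Ca²⁺] / ([Au³⁺]); log Q = -3.470.
E = E° − (0.0592/n) log Q = +4.26 − (0.0592/2)(-3.470) = +4.363 V.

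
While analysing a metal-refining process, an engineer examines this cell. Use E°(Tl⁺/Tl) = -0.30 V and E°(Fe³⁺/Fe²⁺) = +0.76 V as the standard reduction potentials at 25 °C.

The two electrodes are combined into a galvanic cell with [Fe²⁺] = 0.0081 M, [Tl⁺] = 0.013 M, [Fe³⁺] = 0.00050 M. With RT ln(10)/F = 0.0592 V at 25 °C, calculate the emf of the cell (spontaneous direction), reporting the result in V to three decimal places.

Fe³⁺/Fe²⁺ is the cathode (higher E°), Tl⁺/Tl the anode: E°cell = +0.76 − (-0.30) = +1.06 V, n = 1.
Overall: Fe³⁺(aq) + Tl(s) → Fe²⁺(aq) + Tl⁺(aq)
Q = [Fe²⁺]·[Tl⁺] / ([Fe³⁺]); log Q = -0.677.
E = E° − (0.0592/n) log Q = +1.06 − (0.0592/1)(-0.677) = +1.100 V.

+1.100 V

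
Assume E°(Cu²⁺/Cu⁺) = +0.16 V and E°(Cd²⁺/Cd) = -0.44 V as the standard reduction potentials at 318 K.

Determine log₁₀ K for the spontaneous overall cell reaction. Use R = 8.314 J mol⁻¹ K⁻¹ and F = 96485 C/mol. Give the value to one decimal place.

Cathode: Cu²⁺/Cu⁺; anode: Cd²⁺/Cd. E°cell = (+0.16) − (-0.44) = +0.60 V, with n = 2.
ΔG° = −nFE° = −RT ln K, so ln K = nFE°/(RT) = (2)(96485)(+0.60) / ((8.314)(318)) = 43.793.
log₁₀ K = 43.793 / ln 10 = 19.0.

19.0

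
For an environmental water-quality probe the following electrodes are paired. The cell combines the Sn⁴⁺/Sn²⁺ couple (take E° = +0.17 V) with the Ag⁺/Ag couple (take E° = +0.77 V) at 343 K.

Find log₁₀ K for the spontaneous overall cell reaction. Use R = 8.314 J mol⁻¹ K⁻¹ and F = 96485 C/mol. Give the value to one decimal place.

Cathode: Ag⁺/Ag; anode: Sn⁴⁺/Sn²⁺. E°cell = (+0.77) − (+0.17) = +0.60 V, with n = 2.
ΔG° = −nFE° = −RT ln K, so ln K = nFE°/(RT) = (2)(96485)(+0.60) / ((8.314)(343)) = 40.601.
log₁₀ K = 40.601 / ln 10 = 17.6.

17.6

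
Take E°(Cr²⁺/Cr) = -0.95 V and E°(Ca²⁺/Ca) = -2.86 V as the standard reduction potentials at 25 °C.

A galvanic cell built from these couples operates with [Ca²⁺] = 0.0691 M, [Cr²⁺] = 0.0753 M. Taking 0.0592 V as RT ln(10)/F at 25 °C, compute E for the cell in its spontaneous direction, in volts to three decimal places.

Cr²⁺/Cr is the cathode (higher E°), Ca²⁺/Ca the anode: E°cell = -0.95 − (-2.86) = +1.91 V, n = 2.
Overall: Cr²⁺(aq) + Ca(s) → Cr(s) + Ca²⁺(aq)
Q = [Ca²⁺] / ([Cr²⁺]); log Q = -0.037.
E = E° − (0.0592/n) log Q = +1.91 − (0.0592/2)(-0.037) = +1.911 V.

+1.911 V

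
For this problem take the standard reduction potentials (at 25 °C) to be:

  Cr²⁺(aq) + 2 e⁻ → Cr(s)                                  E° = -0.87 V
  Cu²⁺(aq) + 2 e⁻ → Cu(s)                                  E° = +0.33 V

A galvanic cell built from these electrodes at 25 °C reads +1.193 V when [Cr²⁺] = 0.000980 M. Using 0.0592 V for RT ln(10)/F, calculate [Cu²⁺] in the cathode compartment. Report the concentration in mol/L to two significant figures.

0.00057 M

Cu²⁺/Cu is the cathode, Cr²⁺/Cr the anode: E°cell = +1.20 V, n = 2.
Overall reaction: Cu²⁺(aq) + Cr(s) → Cu(s) + Cr²⁺(aq); Q = [Cr²⁺]^1/[Cu²⁺]^1.
From E = E° − (0.0592/n) log Q: log Q = (E° − E)·n/0.0592 = (+1.20 − (+1.193))·2/0.0592 = 0.2365.
So 1·log[Cu²⁺] = 1·log(0.00098) − log Q = -3.0088 − (0.2365) = -3.2453; [Cu²⁺] = 10^(-3.2453) ≈ 0.00057 M.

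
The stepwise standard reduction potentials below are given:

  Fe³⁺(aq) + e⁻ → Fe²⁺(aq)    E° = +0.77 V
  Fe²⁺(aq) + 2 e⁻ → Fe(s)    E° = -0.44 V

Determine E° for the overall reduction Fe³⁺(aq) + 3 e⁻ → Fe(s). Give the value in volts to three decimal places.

-0.037 V

Adding the free-energy changes (−nFE°) of the two steps gives −n₃FE°₃ = −n₁FE°₁ − n₂FE°₂.
E°₃ = (1×+0.77 + 2×-0.44) / 3 = (-0.110) / 3 = -0.037 V.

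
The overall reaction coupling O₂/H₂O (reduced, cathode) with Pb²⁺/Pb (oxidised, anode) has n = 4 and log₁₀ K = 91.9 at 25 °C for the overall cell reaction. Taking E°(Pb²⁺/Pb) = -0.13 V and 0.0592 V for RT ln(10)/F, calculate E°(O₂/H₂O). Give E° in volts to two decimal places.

+1.23 V

E°cell = (0.0592/n)·log K = (0.0592/4)(91.9) = +1.360 V.
Since O₂/H₂O is the cathode and Pb²⁺/Pb the anode, E°cell = E°(O₂/H₂O) − E°(Pb²⁺/Pb).
So E°(O₂/H₂O) = E°cell + E°(Pb²⁺/Pb) = +1.360 + (-0.13) = +1.23 V.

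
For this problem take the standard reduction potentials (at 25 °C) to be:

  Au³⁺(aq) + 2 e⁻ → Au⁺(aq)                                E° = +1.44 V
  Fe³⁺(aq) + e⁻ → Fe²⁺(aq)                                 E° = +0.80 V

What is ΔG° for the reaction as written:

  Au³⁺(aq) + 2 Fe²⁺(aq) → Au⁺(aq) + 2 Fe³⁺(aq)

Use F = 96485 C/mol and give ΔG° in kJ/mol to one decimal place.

As written, Au³⁺/Au⁺ is reduced (cathode) and Fe³⁺/Fe²⁺ is oxidised (anode), so E°cell = (+1.44) − (+0.80) = +0.64 V.
Balancing electrons gives n = 2.
ΔG° = −nFE° = −(2)(96485)(+0.64) = -123,501 J = -123.5 kJ/mol.

-123.5 kJ/mol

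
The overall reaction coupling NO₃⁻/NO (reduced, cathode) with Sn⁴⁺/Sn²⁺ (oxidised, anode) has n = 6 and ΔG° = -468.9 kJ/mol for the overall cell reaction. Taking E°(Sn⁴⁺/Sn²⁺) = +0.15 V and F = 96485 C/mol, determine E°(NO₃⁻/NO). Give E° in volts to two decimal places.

E°cell = −ΔG°/(nF) = −(-468.9×10³)/((6)(96485)) = +0.810 V.
Since NO₃⁻/NO is the cathode and Sn⁴⁺/Sn²⁺ the anode, E°cell = E°(NO₃⁻/NO) − E°(Sn⁴⁺/Sn²⁺).
So E°(NO₃⁻/NO) = E°cell + E°(Sn⁴⁺/Sn²⁺) = +0.810 + (+0.15) = +0.96 V.

+0.96 V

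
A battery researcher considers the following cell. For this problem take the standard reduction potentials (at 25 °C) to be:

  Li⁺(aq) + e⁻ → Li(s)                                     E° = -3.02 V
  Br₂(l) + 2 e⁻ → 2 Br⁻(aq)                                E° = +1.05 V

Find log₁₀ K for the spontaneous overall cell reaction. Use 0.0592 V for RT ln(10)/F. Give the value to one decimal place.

137.5

Cathode: Br₂/Br⁻; anode: Li⁺/Li. E°cell = +4.07 V, n = 2.
log K = nE°cell / 0.0592 = (2)(+4.07) / 0.0592 = 137.5.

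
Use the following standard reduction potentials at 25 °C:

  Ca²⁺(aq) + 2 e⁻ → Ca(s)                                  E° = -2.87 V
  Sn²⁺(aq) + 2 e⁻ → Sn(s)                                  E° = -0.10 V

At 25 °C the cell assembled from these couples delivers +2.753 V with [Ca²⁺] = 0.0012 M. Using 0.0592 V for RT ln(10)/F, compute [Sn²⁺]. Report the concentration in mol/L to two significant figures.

Sn²⁺/Sn is the cathode, Ca²⁺/Ca the anode: E°cell = +2.77 V, n = 2.
Overall reaction: Sn²⁺(aq) + Ca(s) → Sn(s) + Ca²⁺(aq); Q = [Ca²⁺]^1/[Sn²⁺]^1.
From E = E° − (0.0592/n) log Q: log Q = (E° − E)·n/0.0592 = (+2.77 − (+2.753))·2/0.0592 = 0.5743.
So 1·log[Sn²⁺] = 1·log(0.0012) − log Q = -2.9208 − (0.5743) = -3.4951; [Sn²⁺] = 10^(-3.4951) ≈ 0.00032 M.

0.00032 M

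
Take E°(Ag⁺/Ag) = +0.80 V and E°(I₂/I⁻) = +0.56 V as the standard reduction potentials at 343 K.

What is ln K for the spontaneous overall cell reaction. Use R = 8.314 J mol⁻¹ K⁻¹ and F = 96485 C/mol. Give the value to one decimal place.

Cathode: Ag⁺/Ag; anode: I₂/I⁻. E°cell = (+0.80) − (+0.56) = +0.24 V, with n = 2.
ΔG° = −nFE° = −RT ln K, so ln K = nFE°/(RT) = (2)(96485)(+0.24) / ((8.314)(343)) = 16.240.

16.2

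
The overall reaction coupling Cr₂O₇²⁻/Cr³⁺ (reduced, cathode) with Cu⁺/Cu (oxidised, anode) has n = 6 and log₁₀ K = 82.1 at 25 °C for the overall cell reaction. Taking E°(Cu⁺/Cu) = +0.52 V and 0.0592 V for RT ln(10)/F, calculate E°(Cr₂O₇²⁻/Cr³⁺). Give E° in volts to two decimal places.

E°cell = (0.0592/n)·log K = (0.0592/6)(82.1) = +0.810 V.
Since Cr₂O₇²⁻/Cr³⁺ is the cathode and Cu⁺/Cu the anode, E°cell = E°(Cr₂O₇²⁻/Cr³⁺) − E°(Cu⁺/Cu).
So E°(Cr₂O₇²⁻/Cr³⁺) = E°cell + E°(Cu⁺/Cu) = +0.810 + (+0.52) = +1.33 V.

+1.33 V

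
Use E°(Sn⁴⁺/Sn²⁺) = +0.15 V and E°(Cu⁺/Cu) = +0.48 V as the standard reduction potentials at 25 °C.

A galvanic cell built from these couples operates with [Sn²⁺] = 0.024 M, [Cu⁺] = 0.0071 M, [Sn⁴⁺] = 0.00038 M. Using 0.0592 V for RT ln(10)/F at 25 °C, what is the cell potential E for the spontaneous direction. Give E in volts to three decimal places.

+0.256 V

Cu⁺/Cu is the cathode (higher E°), Sn⁴⁺/Sn²⁺ the anode: E°cell = +0.48 − (+0.15) = +0.33 V, n = 2.
Overall: 2 Cu⁺(aq) + Sn²⁺(aq) → 2 Cu(s) + Sn⁴⁺(aq)
Q = [Sn⁴⁺] / ([Cu⁺]^2·[Sn²⁺]); log Q = 2.497.
E = E° − (0.0592/n) log Q = +0.33 − (0.0592/2)(2.497) = +0.256 V.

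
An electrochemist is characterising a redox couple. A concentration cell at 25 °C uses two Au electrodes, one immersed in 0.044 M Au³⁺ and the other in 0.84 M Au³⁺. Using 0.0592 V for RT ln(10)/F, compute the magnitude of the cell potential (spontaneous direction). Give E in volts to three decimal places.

For a concentration cell E°cell = 0. The 0.84 M side is the cathode (reduction is favoured where [Au³⁺] is higher).
With n = 3, E = −(0.0592/3) log([Au³⁺]ₐₙ/[Au³⁺]꜀ₐₜ) = −(0.0592/3) log(0.044/0.84) = −(0.0592/3)(-1.281) = +0.025 V.

+0.025 V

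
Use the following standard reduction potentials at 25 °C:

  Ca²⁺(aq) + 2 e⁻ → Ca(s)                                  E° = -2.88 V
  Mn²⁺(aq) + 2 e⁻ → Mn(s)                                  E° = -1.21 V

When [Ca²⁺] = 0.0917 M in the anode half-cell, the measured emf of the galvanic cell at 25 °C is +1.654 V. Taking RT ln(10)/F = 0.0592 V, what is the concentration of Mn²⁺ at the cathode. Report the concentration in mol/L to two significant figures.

0.026 M

Mn²⁺/Mn is the cathode, Ca²⁺/Ca the anode: E°cell = +1.67 V, n = 2.
Overall reaction: Mn²⁺(aq) + Ca(s) → Mn(s) + Ca²⁺(aq); Q = [Ca²⁺]^1/[Mn²⁺]^1.
From E = E° − (0.0592/n) log Q: log Q = (E° − E)·n/0.0592 = (+1.67 − (+1.654))·2/0.0592 = 0.5405.
So 1·log[Mn²⁺] = 1·log(0.0917) − log Q = -1.0376 − (0.5405) = -1.5781; [Mn²⁺] = 10^(-1.5781) ≈ 0.026 M.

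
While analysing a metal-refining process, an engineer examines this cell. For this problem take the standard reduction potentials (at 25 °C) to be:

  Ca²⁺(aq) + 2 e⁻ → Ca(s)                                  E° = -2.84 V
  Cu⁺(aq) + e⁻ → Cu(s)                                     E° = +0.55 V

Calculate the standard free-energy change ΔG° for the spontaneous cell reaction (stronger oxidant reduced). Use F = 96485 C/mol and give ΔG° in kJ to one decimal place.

Cu⁺/Cu (E° = +0.55 V) is the cathode; Ca²⁺/Ca (E° = -2.84 V) is the anode, so E°cell = +3.39 V.
Balancing electrons gives n = 2 (lcm of 1 and 2).
ΔG° = −nFE° = −(2)(96485)(+3.39) = -654,168 J = -654.2 kJ.

-654.2 kJ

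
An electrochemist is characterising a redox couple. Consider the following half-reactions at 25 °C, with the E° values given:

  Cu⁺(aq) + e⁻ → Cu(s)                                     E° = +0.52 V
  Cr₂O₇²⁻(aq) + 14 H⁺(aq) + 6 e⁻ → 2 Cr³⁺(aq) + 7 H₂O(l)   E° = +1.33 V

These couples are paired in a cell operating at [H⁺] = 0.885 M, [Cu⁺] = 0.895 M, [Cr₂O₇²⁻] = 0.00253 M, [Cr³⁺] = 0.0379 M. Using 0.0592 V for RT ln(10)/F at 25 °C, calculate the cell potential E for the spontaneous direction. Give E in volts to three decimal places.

+0.808 V

Cr₂O₇²⁻/Cr³⁺ is the cathode (higher E°), Cu⁺/Cu the anode: E°cell = +1.33 − (+0.52) = +0.81 V, n = 6.
Overall: Cr₂O₇²⁻(aq) + 14 H⁺(aq) + 6 Cu(s) → 2 Cr³⁺(aq) + 7 H₂O(l) + 6 Cu⁺(aq)
Q = [Cr³⁺]^2·[Cu⁺]^6 / ([Cr₂O₇²⁻]·[H⁺]^14); log Q = 0.208.
E = E° − (0.0592/n) log Q = +0.81 − (0.0592/6)(0.208) = +0.808 V.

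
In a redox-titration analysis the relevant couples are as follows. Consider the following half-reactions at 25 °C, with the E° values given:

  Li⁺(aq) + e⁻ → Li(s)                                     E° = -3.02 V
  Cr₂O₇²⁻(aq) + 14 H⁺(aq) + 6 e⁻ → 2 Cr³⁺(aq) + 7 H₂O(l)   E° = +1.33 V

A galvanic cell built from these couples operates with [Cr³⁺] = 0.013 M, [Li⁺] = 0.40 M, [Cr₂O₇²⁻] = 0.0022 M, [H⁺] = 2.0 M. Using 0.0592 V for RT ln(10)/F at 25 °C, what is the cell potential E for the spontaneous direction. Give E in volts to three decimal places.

+4.426 V

Cr₂O₇²⁻/Cr³⁺ is the cathode (higher E°), Li⁺/Li the anode: E°cell = +1.33 − (-3.02) = +4.35 V, n = 6.
Overall: Cr₂O₇²⁻(aq) + 14 H⁺(aq) + 6 Li(s) → 2 Cr³⁺(aq) + 7 H₂O(l) + 6 Li⁺(aq)
Q = [Cr³⁺]^2·[Li⁺]^6 / ([Cr₂O₇²⁻]·[H⁺]^14); log Q = -7.717.
E = E° − (0.0592/n) log Q = +4.35 − (0.0592/6)(-7.717) = +4.426 V.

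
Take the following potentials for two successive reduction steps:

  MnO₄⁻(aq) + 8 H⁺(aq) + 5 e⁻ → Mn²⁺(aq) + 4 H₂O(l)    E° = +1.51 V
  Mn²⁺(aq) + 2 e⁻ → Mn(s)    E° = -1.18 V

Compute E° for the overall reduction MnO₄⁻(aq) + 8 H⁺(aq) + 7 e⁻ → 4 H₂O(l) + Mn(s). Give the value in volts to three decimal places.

Adding the free-energy changes (−nFE°) of the two steps gives −n₃FE°₃ = −n₁FE°₁ − n₂FE°₂.
E°₃ = (5×+1.51 + 2×-1.18) / 7 = (+5.190) / 7 = +0.741 V.

+0.741 V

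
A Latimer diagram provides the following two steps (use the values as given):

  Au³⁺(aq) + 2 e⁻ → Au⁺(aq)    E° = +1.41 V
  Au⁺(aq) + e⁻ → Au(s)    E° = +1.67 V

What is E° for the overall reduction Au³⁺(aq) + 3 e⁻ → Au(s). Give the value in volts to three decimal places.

Standard free energies of sequential steps add: ΔG°₃ = ΔG°₁ + ΔG°₂, so n₃E°₃ = n₁E°₁ + n₂E°₂.
E°₃ = (2×+1.41 + 1×+1.67) / 3 = (+4.490) / 3 = +1.497 V.
E° values themselves are not directly additive — weighting by electron count is essential.

+1.497 V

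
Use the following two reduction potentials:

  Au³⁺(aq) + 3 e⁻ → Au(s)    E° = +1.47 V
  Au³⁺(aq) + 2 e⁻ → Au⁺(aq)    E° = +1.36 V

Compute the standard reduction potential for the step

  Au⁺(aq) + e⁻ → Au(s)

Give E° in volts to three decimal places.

+1.690 V

Sequential free energies add, so n₃E°₃ = n₁E°₁ + n₂E°₂.
With n₃ = 3, and the known step contributing 2×(+1.36) V, the unknown satisfies 1·E° = 3×(+1.47) − 2×(+1.36) = +1.690.
E° = +1.690 / 1 = +1.690 V.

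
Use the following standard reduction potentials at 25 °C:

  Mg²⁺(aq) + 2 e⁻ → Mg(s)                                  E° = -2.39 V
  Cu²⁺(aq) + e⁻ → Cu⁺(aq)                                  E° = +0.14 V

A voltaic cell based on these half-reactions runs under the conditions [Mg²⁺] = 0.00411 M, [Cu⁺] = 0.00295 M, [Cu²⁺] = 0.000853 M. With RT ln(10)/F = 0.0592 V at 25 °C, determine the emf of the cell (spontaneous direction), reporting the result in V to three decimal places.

Cu²⁺/Cu⁺ is the cathode (higher E°), Mg²⁺/Mg the anode: E°cell = +0.14 − (-2.39) = +2.53 V, n = 2.
Overall: 2 Cu²⁺(aq) + Mg(s) → 2 Cu⁺(aq) + Mg²⁺(aq)
Q = [Cu⁺]^2·[Mg²⁺] / ([Cu²⁺]^2); log Q = -1.308.
E = E° − (0.0592/n) log Q = +2.53 − (0.0592/2)(-1.308) = +2.569 V.

+2.569 V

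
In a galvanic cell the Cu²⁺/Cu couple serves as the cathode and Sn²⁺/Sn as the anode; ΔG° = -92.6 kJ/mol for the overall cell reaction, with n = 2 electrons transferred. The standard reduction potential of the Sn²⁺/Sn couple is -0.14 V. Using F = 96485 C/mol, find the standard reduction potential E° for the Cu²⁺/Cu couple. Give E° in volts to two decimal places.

+0.34 V

E°cell = −ΔG°/(nF) = −(-92.6×10³)/((2)(96485)) = +0.480 V.
Since Cu²⁺/Cu is the cathode and Sn²⁺/Sn the anode, E°cell = E°(Cu²⁺/Cu) − E°(Sn²⁺/Sn).
So E°(Cu²⁺/Cu) = E°cell + E°(Sn²⁺/Sn) = +0.480 + (-0.14) = +0.34 V.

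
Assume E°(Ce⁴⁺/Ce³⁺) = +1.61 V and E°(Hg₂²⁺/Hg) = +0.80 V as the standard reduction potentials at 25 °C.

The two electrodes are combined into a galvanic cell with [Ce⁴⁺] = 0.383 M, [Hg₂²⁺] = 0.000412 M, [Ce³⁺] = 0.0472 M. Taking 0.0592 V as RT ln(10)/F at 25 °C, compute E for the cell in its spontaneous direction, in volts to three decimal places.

+0.964 V

Ce⁴⁺/Ce³⁺ is the cathode (higher E°), Hg₂²⁺/Hg the anode: E°cell = +1.61 − (+0.80) = +0.81 V, n = 2.
Overall: 2 Ce⁴⁺(aq) + 2 Hg(l) → 2 Ce³⁺(aq) + Hg₂²⁺(aq)
Q = [Ce³⁺]^2·[Hg₂²⁺] / ([Ce⁴⁺]^2); log Q = -5.204.
E = E° − (0.0592/n) log Q = +0.81 − (0.0592/2)(-5.204) = +0.964 V.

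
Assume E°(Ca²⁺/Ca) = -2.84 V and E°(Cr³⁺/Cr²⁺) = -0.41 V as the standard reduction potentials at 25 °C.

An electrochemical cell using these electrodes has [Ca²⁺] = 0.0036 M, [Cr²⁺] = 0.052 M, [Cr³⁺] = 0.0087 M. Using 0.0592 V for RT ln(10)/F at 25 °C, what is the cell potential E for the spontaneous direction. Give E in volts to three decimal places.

Cr³⁺/Cr²⁺ is the cathode (higher E°), Ca²⁺/Ca the anode: E°cell = -0.41 − (-2.84) = +2.43 V, n = 2.
Overall: 2 Cr³⁺(aq) + Ca(s) → 2 Cr²⁺(aq) + Ca²⁺(aq)
Q = [Cr²⁺]^2·[Ca²⁺] / ([Cr³⁺]^2); log Q = -0.891.
E = E° − (0.0592/n) log Q = +2.43 − (0.0592/2)(-0.891) = +2.456 V.

+2.456 V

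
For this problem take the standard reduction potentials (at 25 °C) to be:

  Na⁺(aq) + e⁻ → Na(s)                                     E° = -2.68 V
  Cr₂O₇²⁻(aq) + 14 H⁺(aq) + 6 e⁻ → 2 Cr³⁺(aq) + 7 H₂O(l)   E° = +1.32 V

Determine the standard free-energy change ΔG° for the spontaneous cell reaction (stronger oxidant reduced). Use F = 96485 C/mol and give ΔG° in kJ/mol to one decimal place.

Cr₂O₇²⁻/Cr³⁺ (E° = +1.32 V) is the cathode; Na⁺/Na (E° = -2.68 V) is the anode, so E°cell = +4.00 V.
Balancing electrons gives n = 6 (lcm of 6 and 1).
ΔG° = −nFE° = −(6)(96485)(+4.00) = -2,315,640 J = -2315.6 kJ/mol.

-2315.6 kJ/mol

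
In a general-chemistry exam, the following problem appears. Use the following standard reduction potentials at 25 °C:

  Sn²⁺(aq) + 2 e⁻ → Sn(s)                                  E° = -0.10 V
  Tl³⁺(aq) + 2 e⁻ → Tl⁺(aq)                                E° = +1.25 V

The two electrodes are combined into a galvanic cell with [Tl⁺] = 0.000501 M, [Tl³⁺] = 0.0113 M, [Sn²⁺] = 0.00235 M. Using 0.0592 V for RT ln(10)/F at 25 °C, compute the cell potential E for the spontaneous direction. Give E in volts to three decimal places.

Tl³⁺/Tl⁺ is the cathode (higher E°), Sn²⁺/Sn the anode: E°cell = +1.25 − (-0.10) = +1.35 V, n = 2.
Overall: Tl³⁺(aq) + Sn(s) → Tl⁺(aq) + Sn²⁺(aq)
Q = [Tl⁺]·[Sn²⁺] / ([Tl³⁺]); log Q = -3.982.
E = E° − (0.0592/n) log Q = +1.35 − (0.0592/2)(-3.982) = +1.468 V.

+1.468 V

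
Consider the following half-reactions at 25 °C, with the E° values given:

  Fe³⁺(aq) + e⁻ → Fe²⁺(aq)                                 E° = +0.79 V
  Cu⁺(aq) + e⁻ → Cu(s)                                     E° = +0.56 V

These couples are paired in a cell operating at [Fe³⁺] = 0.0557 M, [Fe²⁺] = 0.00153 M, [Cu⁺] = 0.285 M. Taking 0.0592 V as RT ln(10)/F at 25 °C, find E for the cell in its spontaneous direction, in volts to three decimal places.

Fe³⁺/Fe²⁺ is the cathode (higher E°), Cu⁺/Cu the anode: E°cell = +0.79 − (+0.56) = +0.23 V, n = 1.
Overall: Fe³⁺(aq) + Cu(s) → Fe²⁺(aq) + Cu⁺(aq)
Q = [Fe²⁺]·[Cu⁺] / ([Fe³⁺]); log Q = -2.106.
E = E° − (0.0592/n) log Q = +0.23 − (0.0592/1)(-2.106) = +0.355 V.

+0.355 V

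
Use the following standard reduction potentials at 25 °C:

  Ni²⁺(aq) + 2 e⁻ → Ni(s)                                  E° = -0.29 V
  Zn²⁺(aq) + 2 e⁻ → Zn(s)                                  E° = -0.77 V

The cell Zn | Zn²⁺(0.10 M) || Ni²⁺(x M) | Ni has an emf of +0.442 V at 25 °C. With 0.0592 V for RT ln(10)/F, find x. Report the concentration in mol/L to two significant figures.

0.0052 M

Ni²⁺/Ni is the cathode, Zn²⁺/Zn the anode: E°cell = +0.48 V, n = 2.
Overall reaction: Ni²⁺(aq) + Zn(s) → Ni(s) + Zn²⁺(aq); Q = [Zn²⁺]^1/[Ni²⁺]^1.
From E = E° − (0.0592/n) log Q: log Q = (E° − E)·n/0.0592 = (+0.48 − (+0.442))·2/0.0592 = 1.2838.
So 1·log[Ni²⁺] = 1·log(0.1) − log Q = -1.0000 − (1.2838) = -2.2838; [Ni²⁺] = 10^(-2.2838) ≈ 0.0052 M.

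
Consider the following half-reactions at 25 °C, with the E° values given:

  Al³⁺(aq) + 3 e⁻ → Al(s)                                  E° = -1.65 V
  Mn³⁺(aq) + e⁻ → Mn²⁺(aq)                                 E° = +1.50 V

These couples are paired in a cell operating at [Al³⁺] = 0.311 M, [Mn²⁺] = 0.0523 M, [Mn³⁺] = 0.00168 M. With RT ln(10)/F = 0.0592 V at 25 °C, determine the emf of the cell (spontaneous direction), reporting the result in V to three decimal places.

+3.072 V

Mn³⁺/Mn²⁺ is the cathode (higher E°), Al³⁺/Al the anode: E°cell = +1.50 − (-1.65) = +3.15 V, n = 3.
Overall: 3 Mn³⁺(aq) + Al(s) → 3 Mn²⁺(aq) + Al³⁺(aq)
Q = [Mn²⁺]^3·[Al³⁺] / ([Mn³⁺]^3); log Q = 3.972.
E = E° − (0.0592/n) log Q = +3.15 − (0.0592/3)(3.972) = +3.072 V.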